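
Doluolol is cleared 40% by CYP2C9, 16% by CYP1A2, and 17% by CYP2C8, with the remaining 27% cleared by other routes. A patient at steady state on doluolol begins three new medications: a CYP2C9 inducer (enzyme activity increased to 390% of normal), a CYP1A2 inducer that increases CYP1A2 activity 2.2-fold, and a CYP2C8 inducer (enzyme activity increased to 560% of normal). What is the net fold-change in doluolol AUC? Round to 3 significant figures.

The CYP2C9 pathway (40% of clearance) is boosted to 3.9× activity: 0.4 × 3.9 = 1.56.
The CYP1A2 pathway (16% of clearance) rises to 2.2× activity: 0.16 × 2.2 = 0.352.
The CYP2C8 pathway (17% of clearance) increases to 5.6× activity: 0.17 × 5.6 = 0.952.
Non-CYP routes (27%) are unchanged.
New clearance relative to baseline: 1.56 + 0.352 + 0.952 + 0.27 = 3.134.
Because AUC varies inversely with clearance, the combined effect is 1 / 3.134 = 0.319.

0.319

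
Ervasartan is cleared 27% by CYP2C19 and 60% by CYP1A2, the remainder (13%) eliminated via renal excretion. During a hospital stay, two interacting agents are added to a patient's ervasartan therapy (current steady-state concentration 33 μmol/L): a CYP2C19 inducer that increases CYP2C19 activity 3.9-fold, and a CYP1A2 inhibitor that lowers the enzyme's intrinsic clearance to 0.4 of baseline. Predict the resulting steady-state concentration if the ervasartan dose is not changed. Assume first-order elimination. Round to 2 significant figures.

23 μmol/L

CYP2C19: 0.27 × 3.9 = 1.053
CYP1A2: 0.6 × 0.4 = 0.24
Other: 0.13 (unchanged)
CL_new/CL_old = 1.053 + 0.24 + 0.13 = 1.423.
Steady-state concentration ∝ 1/CL: new value = 33 / 1.423 = 23 μmol/L.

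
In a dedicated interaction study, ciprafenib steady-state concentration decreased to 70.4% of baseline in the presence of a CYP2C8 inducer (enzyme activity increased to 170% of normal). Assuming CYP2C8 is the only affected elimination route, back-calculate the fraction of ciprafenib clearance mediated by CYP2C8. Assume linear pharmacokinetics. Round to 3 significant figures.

0.601

CL'/CL = 1 / 0.704 = 1.42
1.7·fm + (1 − fm) = 1.42
fm = (1.42 − 1) / (1.7 − 1) = 0.601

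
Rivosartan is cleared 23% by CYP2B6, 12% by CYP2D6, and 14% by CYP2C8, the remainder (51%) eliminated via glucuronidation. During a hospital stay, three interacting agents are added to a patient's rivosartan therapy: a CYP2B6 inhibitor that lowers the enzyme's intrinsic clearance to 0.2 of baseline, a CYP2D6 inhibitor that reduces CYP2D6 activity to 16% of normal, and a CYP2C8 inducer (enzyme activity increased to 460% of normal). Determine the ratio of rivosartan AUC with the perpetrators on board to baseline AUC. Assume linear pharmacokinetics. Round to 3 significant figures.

0.820

The CYP2B6 pathway (23% of clearance) falls to 0.2× activity: 0.23 × 0.2 = 0.046.
The CYP2D6 pathway (12% of clearance) drops to 0.16× activity: 0.12 × 0.16 = 0.0192.
The CYP2C8 pathway (14% of clearance) is boosted to 4.6× activity: 0.14 × 4.6 = 0.644.
The remaining 51% of clearance is unaffected.
CL_new/CL_old = 0.046 + 0.0192 + 0.644 + 0.51 = 1.2192.
Net AUC ratio = 1 / 1.2192 = 0.820.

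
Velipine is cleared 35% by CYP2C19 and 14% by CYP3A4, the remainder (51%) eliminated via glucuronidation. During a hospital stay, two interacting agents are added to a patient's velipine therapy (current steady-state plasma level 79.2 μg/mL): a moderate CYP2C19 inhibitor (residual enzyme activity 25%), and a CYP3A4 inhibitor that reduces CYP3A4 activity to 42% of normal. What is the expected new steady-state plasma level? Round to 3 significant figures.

The CYP2C19 pathway (35% of clearance) drops to 0.25× activity: 0.35 × 0.25 = 0.0875.
The CYP3A4 pathway (14% of clearance) falls to 0.42× activity: 0.14 × 0.42 = 0.0588.
The remaining 51% of clearance is unaffected.
New clearance relative to baseline: 0.0875 + 0.0588 + 0.51 = 0.6563.
New steady-state plasma level = 79.2 / 0.6563 = 121 μg/mL (concentration scales inversely with clearance).

121 μg/mL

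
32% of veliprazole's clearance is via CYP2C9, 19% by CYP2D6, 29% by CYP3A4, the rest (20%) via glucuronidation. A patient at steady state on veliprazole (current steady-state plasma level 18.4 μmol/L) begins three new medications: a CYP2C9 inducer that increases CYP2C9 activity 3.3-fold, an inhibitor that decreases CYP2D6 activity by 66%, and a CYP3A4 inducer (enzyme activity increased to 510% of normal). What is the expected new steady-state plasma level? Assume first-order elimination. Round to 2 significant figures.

6.6 μmol/L

CYP2C9: 0.32 × 3.3 = 1.056
CYP2D6: 0.19 × 0.34 = 0.0646
CYP3A4: 0.29 × 5.1 = 1.479
Other: 0.2 (unchanged)
CL_new/CL_old = 1.056 + 0.0646 + 1.479 + 0.2 = 2.7996.
Dividing the baseline by the relative clearance: 18.4 / 2.7996 = 6.6 μmol/L.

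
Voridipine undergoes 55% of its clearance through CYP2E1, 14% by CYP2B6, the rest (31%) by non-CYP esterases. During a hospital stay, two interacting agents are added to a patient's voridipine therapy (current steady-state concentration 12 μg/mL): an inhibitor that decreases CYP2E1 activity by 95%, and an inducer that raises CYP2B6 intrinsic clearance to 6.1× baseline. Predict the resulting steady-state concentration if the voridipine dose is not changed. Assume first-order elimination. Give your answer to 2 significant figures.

CYP2E1: 0.55 × 0.05 = 0.0275
CYP2B6: 0.14 × 6.1 = 0.854
Other: 0.31 (unchanged)
CL_new/CL_old = 0.0275 + 0.854 + 0.31 = 1.1915.
Steady-state concentration ∝ 1/CL: new value = 12 / 1.1915 = 10 μg/mL.

10 μg/mL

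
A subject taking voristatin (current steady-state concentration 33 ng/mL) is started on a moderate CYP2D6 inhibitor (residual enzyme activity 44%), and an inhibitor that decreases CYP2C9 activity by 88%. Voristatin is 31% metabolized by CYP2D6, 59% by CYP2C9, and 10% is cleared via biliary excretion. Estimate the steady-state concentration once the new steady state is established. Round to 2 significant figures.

1.1 × 10² ng/mL

The CYP2D6 pathway (31% of clearance) is reduced to 0.44× activity: 0.31 × 0.44 = 0.1364.
The CYP2C9 pathway (59% of clearance) drops to 0.12× activity: 0.59 × 0.12 = 0.0708.
The remaining 10% of clearance is unaffected.
Relative clearance = 0.1364 + 0.0708 + 0.1 = 0.3072.
Dividing the baseline by the relative clearance: 33 / 0.3072 = 1.1 × 10² ng/mL.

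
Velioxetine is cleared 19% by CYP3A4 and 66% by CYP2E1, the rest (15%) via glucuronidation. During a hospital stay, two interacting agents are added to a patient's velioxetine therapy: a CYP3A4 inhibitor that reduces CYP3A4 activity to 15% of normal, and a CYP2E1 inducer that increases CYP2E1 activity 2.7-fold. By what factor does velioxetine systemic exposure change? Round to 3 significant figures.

0.510

The CYP3A4 pathway (19% of clearance) is reduced to 0.15× activity: 0.19 × 0.15 = 0.0285.
The CYP2E1 pathway (66% of clearance) rises to 2.7× activity: 0.66 × 2.7 = 1.782.
The remaining 15% of clearance is unaffected.
Relative clearance = 0.0285 + 1.782 + 0.15 = 1.9605.
Net systemic exposure ratio = 1 / 1.9605 = 0.510.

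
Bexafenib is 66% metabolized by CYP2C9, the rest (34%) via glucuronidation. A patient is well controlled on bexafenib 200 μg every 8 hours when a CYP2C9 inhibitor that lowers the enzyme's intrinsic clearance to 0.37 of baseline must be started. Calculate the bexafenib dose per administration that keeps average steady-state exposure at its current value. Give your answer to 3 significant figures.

117 μg

The CYP2C9 pathway (66% of clearance) falls to 0.37× activity: 0.66 × 0.37 = 0.2442.
Non-CYP routes (34%) are unchanged.
New clearance relative to baseline: 0.2442 + 0.34 = 0.5842.
Css,avg = (dose rate)/CL, so holding Css fixed requires dose ∝ CL: 200 × 0.5842 = 117 μg.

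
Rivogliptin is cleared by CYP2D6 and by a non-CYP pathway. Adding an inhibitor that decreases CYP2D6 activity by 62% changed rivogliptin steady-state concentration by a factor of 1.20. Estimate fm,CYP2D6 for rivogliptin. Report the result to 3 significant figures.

Write x for the fraction cleared via CYP2D6. The observed steady-state concentration change means clearance fell to 1/1.20 = 0.8333 of baseline.
Only the CYP2D6 route changed, so 0.8333 = x·0.38 + (1 − x), giving x = 0.269.

0.269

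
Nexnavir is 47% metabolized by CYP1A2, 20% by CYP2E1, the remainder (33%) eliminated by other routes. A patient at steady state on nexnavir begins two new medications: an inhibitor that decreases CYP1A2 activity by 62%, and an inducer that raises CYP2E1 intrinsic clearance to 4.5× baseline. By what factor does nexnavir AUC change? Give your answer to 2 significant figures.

0.71

The CYP1A2 pathway (47% of clearance) drops to 0.38× activity: 0.47 × 0.38 = 0.1786.
The CYP2E1 pathway (20% of clearance) is boosted to 4.5× activity: 0.2 × 4.5 = 0.9.
The remaining 33% of clearance is unaffected.
CL_new/CL_old = 0.1786 + 0.9 + 0.33 = 1.4086.
AUC ∝ 1/CL: fold-change = 1 / 1.4086 = 0.71.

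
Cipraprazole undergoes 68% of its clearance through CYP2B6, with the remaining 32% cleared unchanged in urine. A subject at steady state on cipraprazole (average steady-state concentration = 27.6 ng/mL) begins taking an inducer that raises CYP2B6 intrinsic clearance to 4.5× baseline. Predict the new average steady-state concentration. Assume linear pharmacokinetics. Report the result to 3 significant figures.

8.17 ng/mL

CYP2B6: 0.68 × 4.5 = 3.06
Other: 0.32 (unchanged)
Relative clearance = 3.06 + 0.32 = 3.38.
New average steady-state concentration = baseline ÷ relative clearance = 27.6 / 3.38 = 8.17 ng/mL.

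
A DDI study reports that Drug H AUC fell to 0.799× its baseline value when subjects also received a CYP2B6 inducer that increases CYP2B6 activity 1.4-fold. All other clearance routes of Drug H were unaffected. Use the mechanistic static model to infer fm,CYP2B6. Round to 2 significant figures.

Let x = fm,CYP2B6. Because AUC ∝ 1/CL, relative clearance rose to 1/0.799 = 1.252.
Only the CYP2B6 route changed, so 1.252 = x·1.4 + (1 − x), giving x = 0.63.

0.63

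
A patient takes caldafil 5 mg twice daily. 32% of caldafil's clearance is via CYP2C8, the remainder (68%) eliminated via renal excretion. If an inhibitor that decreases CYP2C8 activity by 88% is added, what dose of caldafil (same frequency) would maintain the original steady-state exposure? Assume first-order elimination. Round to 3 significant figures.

3.59 mg

The CYP2C8 pathway (32% of clearance) drops to 0.12× activity: 0.32 × 0.12 = 0.0384.
The remaining 68% of clearance is unaffected.
Relative clearance = 0.0384 + 0.68 = 0.7184.
Exposure is unchanged when dose changes in proportion to clearance. New dose = 5 mg × 0.7184 = 3.59 mg.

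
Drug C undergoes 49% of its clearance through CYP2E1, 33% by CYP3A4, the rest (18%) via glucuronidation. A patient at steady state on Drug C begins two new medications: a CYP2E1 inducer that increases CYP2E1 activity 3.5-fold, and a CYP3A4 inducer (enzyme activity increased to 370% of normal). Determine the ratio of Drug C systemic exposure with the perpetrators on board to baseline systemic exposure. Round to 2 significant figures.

The CYP2E1 pathway (49% of clearance) increases to 3.5× activity: 0.49 × 3.5 = 1.715.
The CYP3A4 pathway (33% of clearance) rises to 3.7× activity: 0.33 × 3.7 = 1.221.
Non-CYP routes (18%) are unchanged.
CL_new/CL_old = 1.715 + 1.221 + 0.18 = 3.116.
Net systemic exposure ratio = 1 / 3.116 = 0.32.

0.32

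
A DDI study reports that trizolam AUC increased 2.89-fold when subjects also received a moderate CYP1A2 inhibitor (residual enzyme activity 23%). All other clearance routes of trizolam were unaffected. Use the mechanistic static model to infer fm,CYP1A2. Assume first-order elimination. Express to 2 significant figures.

0.85

CL'/CL = 1 / 2.89 = 0.346
0.23·fm + (1 − fm) = 0.346
fm = (0.346 − 1) / (0.23 − 1) = 0.85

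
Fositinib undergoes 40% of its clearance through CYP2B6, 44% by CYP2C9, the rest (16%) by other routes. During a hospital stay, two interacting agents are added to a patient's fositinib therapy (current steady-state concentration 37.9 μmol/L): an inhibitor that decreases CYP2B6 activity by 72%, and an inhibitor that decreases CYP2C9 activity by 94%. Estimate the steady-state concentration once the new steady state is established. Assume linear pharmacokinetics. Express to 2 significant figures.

CYP2B6: 0.4 × 0.28 = 0.112
CYP2C9: 0.44 × 0.06 = 0.0264
Other: 0.16 (unchanged)
New clearance relative to baseline: 0.112 + 0.0264 + 0.16 = 0.2984.
Dividing the baseline by the relative clearance: 37.9 / 0.2984 = 1.3 × 10² μmol/L.

1.3 × 10² μmol/L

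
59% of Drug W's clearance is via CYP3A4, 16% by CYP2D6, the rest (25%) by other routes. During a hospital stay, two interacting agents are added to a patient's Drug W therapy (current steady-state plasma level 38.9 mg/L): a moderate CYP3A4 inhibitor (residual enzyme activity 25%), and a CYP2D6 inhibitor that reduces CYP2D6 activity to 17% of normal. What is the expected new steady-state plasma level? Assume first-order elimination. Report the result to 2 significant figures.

CYP3A4: 0.59 × 0.25 = 0.1475
CYP2D6: 0.16 × 0.17 = 0.0272
Other: 0.25 (unchanged)
Relative clearance = 0.1475 + 0.0272 + 0.25 = 0.4247.
Steady-state plasma level ∝ 1/CL: new value = 38.9 / 0.4247 = 92 mg/L.

92 mg/L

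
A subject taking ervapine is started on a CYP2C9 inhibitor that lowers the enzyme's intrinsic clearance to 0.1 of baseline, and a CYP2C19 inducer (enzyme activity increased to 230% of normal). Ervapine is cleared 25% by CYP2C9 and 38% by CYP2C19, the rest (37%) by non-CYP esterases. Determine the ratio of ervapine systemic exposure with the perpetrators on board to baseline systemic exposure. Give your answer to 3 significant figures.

The CYP2C9 pathway (25% of clearance) is reduced to 0.1× activity: 0.25 × 0.1 = 0.025.
The CYP2C19 pathway (38% of clearance) increases to 2.3× activity: 0.38 × 2.3 = 0.874.
Non-CYP routes (37%) are unchanged.
Relative clearance = 0.025 + 0.874 + 0.37 = 1.269.
Because systemic exposure varies inversely with clearance, the combined effect is 1 / 1.269 = 0.788.

0.788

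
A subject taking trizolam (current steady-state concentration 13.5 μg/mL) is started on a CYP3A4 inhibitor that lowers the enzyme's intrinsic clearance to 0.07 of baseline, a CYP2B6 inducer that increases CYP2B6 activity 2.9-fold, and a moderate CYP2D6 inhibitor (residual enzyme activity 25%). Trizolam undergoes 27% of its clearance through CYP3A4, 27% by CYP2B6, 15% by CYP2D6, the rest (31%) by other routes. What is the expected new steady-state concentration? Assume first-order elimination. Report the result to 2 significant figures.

CYP3A4: 0.27 × 0.07 = 0.0189
CYP2B6: 0.27 × 2.9 = 0.783
CYP2D6: 0.15 × 0.25 = 0.0375
Other: 0.31 (unchanged)
Relative clearance = 0.0189 + 0.783 + 0.0375 + 0.31 = 1.1494.
Steady-state concentration ∝ 1/CL: new value = 13.5 / 1.1494 = 12 μg/mL.

12 μg/mL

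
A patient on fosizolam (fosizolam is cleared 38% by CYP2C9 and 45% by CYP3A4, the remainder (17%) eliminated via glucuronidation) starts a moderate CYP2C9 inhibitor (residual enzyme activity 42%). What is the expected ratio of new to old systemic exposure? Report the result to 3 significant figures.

1.28

The CYP2C9 pathway (38% of clearance) is reduced to 0.42× activity: 0.38 × 0.42 = 0.1596.
CYP3A4 (45%) and the residual 17% are unaffected.
CL_new/CL_old = 0.1596 + 0.45 + 0.17 = 0.7796.
Systemic exposure is inversely proportional to clearance, so the fold-change is 1 / 0.7796 = 1.28.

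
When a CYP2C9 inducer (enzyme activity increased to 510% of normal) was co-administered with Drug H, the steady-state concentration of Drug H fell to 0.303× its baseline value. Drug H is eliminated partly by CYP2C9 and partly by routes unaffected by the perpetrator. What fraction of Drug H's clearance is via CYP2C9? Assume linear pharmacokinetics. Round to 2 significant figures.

0.56

Let x = fm,CYP2C9. Because steady-state concentration ∝ 1/CL, relative clearance rose to 1/0.303 = 3.3.
Only the CYP2C9 route changed, so 3.3 = x·5.1 + (1 − x), giving x = 0.56.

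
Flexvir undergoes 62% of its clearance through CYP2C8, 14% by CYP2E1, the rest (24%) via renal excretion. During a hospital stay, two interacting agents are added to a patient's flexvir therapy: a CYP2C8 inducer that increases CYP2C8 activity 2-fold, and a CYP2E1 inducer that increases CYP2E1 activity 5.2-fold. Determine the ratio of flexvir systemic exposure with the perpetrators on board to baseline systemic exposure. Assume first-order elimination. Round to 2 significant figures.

0.45

CYP2C8: 0.62 × 2 = 1.24
CYP2E1: 0.14 × 5.2 = 0.728
Other: 0.24 (unchanged)
CL_new/CL_old = 1.24 + 0.728 + 0.24 = 2.208.
Net systemic exposure ratio = 1 / 2.208 = 0.45.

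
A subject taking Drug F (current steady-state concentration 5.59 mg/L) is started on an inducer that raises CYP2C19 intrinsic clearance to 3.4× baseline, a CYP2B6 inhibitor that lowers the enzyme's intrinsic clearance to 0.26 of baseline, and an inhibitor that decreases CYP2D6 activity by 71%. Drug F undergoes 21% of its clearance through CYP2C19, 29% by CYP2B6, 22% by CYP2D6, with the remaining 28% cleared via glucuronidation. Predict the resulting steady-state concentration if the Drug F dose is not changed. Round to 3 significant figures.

4.93 mg/L

CYP2C19: 0.21 × 3.4 = 0.714
CYP2B6: 0.29 × 0.26 = 0.0754
CYP2D6: 0.22 × 0.29 = 0.0638
Other: 0.28 (unchanged)
Relative clearance = 0.714 + 0.0754 + 0.0638 + 0.28 = 1.1332.
New steady-state concentration = 5.59 / 1.1332 = 4.93 mg/L (concentration scales inversely with clearance).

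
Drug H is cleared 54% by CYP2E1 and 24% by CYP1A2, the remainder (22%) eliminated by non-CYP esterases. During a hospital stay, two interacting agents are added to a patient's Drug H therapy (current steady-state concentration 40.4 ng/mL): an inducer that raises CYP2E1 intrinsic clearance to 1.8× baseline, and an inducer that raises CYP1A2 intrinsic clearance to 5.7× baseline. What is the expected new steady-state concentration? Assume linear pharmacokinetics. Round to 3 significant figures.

The CYP2E1 pathway (54% of clearance) increases to 1.8× activity: 0.54 × 1.8 = 0.972.
The CYP1A2 pathway (24% of clearance) increases to 5.7× activity: 0.24 × 5.7 = 1.368.
Non-CYP routes (22%) are unchanged.
Relative clearance = 0.972 + 1.368 + 0.22 = 2.56.
Steady-state concentration ∝ 1/CL: new value = 40.4 / 2.56 = 15.8 ng/mL.

15.8 ng/mL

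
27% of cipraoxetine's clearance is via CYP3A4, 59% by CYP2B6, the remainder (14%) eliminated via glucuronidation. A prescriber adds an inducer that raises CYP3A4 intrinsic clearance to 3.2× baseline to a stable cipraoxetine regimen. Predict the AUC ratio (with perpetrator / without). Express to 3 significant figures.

The CYP3A4 pathway (27% of clearance) increases to 3.2× activity: 0.27 × 3.2 = 0.864.
CYP2B6 (59%) and the residual 14% are unaffected.
Relative clearance = 0.864 + 0.59 + 0.14 = 1.594.
Since AUC ∝ 1/CL, the ratio is 1 / 1.594 = 0.627.

0.627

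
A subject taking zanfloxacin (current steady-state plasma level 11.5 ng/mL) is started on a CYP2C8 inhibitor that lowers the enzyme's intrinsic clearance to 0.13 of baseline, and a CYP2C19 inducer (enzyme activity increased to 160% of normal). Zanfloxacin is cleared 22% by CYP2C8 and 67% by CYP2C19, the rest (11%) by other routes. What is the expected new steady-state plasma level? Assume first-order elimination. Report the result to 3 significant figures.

The CYP2C8 pathway (22% of clearance) drops to 0.13× activity: 0.22 × 0.13 = 0.0286.
The CYP2C19 pathway (67% of clearance) rises to 1.6× activity: 0.67 × 1.6 = 1.072.
Non-CYP routes (11%) are unchanged.
CL_new/CL_old = 0.0286 + 1.072 + 0.11 = 1.2106.
Steady-state plasma level ∝ 1/CL: new value = 11.5 / 1.2106 = 9.50 ng/mL.

9.50 ng/mL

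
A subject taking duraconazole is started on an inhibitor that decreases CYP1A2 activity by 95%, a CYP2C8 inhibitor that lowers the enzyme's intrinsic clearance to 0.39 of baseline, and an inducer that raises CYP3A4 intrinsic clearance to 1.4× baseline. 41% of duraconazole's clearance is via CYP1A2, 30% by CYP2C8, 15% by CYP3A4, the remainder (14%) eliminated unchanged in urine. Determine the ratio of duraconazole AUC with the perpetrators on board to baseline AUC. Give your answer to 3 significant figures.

CYP1A2: 0.41 × 0.05 = 0.0205
CYP2C8: 0.3 × 0.39 = 0.117
CYP3A4: 0.15 × 1.4 = 0.21
Other: 0.14 (unchanged)
Relative clearance = 0.0205 + 0.117 + 0.21 + 0.14 = 0.4875.
AUC ∝ 1/CL: fold-change = 1 / 0.4875 = 2.05.

2.05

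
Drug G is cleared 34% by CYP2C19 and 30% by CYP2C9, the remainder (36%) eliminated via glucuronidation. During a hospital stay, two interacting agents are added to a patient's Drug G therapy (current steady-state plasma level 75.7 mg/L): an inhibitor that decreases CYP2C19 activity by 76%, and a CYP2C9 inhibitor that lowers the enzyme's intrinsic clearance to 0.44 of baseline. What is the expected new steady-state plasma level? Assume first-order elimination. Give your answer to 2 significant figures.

1.3 × 10² mg/L

The CYP2C19 pathway (34% of clearance) falls to 0.24× activity: 0.34 × 0.24 = 0.0816.
The CYP2C9 pathway (30% of clearance) drops to 0.44× activity: 0.3 × 0.44 = 0.132.
The remaining 36% of clearance is unaffected.
CL_new/CL_old = 0.0816 + 0.132 + 0.36 = 0.5736.
Dividing the baseline by the relative clearance: 75.7 / 0.5736 = 1.3 × 10² mg/L.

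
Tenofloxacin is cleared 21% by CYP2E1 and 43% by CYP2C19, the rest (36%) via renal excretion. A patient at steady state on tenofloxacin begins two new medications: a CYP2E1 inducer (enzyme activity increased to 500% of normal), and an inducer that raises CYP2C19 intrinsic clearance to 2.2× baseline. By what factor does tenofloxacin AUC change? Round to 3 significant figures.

0.424

The CYP2E1 pathway (21% of clearance) rises to 5× activity: 0.21 × 5 = 1.05.
The CYP2C19 pathway (43% of clearance) rises to 2.2× activity: 0.43 × 2.2 = 0.946.
The remaining 36% of clearance is unaffected.
New clearance relative to baseline: 1.05 + 0.946 + 0.36 = 2.356.
AUC ∝ 1/CL: fold-change = 1 / 2.356 = 0.424.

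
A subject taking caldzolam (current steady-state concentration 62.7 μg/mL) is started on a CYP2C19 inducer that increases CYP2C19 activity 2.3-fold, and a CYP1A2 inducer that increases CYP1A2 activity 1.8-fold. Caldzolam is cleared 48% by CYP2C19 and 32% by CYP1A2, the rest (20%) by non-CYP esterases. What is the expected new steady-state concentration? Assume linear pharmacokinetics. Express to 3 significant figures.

33.4 μg/mL

CYP2C19: 0.48 × 2.3 = 1.104
CYP1A2: 0.32 × 1.8 = 0.576
Other: 0.2 (unchanged)
CL_new/CL_old = 1.104 + 0.576 + 0.2 = 1.88.
Dividing the baseline by the relative clearance: 62.7 / 1.88 = 33.4 μg/mL.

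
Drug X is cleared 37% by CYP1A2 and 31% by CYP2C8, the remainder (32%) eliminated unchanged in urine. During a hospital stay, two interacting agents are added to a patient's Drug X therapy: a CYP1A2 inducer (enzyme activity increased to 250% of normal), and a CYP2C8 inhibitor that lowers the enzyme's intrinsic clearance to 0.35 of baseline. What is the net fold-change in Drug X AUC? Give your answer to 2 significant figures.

The CYP1A2 pathway (37% of clearance) increases to 2.5× activity: 0.37 × 2.5 = 0.925.
The CYP2C8 pathway (31% of clearance) drops to 0.35× activity: 0.31 × 0.35 = 0.1085.
The remaining 32% of clearance is unaffected.
CL_new/CL_old = 0.925 + 0.1085 + 0.32 = 1.3535.
Because AUC varies inversely with clearance, the combined effect is 1 / 1.3535 = 0.74.

0.74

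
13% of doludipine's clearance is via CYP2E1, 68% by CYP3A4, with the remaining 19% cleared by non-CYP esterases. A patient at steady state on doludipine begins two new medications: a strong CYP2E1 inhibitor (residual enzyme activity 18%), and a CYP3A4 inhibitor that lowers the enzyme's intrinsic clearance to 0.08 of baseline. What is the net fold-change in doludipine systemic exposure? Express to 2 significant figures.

3.7

CYP2E1: 0.13 × 0.18 = 0.0234
CYP3A4: 0.68 × 0.08 = 0.0544
Other: 0.19 (unchanged)
Relative clearance = 0.0234 + 0.0544 + 0.19 = 0.2678.
Systemic exposure ∝ 1/CL: fold-change = 1 / 0.2678 = 3.7.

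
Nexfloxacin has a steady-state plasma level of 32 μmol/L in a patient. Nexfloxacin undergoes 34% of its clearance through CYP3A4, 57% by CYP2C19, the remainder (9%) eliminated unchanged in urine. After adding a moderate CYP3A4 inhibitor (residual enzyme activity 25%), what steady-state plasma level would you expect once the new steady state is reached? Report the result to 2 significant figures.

43 μmol/L

The CYP3A4 pathway (34% of clearance) is reduced to 0.25× activity: 0.34 × 0.25 = 0.085.
CYP2C19 (57%) and the residual 9% are unaffected.
New clearance relative to baseline: 0.085 + 0.57 + 0.09 = 0.745.
New steady-state plasma level = baseline ÷ relative clearance = 32 / 0.745 = 43 μmol/L.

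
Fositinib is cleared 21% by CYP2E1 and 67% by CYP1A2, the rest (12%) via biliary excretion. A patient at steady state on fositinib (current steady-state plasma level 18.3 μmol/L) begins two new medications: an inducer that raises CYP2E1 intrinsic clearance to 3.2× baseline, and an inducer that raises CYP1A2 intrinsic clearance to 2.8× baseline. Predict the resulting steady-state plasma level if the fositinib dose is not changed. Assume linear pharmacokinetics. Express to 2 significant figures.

6.9 μmol/L

The CYP2E1 pathway (21% of clearance) rises to 3.2× activity: 0.21 × 3.2 = 0.672.
The CYP1A2 pathway (67% of clearance) rises to 2.8× activity: 0.67 × 2.8 = 1.876.
The remaining 12% of clearance is unaffected.
Relative clearance = 0.672 + 1.876 + 0.12 = 2.668.
New steady-state plasma level = 18.3 / 2.668 = 6.9 μmol/L (concentration scales inversely with clearance).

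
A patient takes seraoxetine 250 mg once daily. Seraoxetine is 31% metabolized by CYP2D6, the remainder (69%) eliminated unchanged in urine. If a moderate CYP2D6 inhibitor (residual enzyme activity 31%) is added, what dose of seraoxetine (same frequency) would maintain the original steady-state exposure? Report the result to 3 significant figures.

The CYP2D6 pathway (31% of clearance) drops to 0.31× activity: 0.31 × 0.31 = 0.0961.
The remaining 69% of clearance is unaffected.
New clearance relative to baseline: 0.0961 + 0.69 = 0.7861.
To maintain the same steady-state level, dose must scale with clearance: new dose = 250 × 0.7861 = 197 mg.

197 mg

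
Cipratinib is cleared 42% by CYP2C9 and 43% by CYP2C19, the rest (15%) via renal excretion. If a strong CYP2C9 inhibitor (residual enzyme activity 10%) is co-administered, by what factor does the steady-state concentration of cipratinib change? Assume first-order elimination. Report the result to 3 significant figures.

CYP2C9: 0.42 × 0.1 = 0.042
CYP2C19: 0.43 (unchanged)
Other: 0.15 (unchanged)
New clearance relative to baseline: 0.042 + 0.43 + 0.15 = 0.622.
Steady-state concentration ratio = CL_old/CL_new = 1 / 0.622 = 1.61.

1.61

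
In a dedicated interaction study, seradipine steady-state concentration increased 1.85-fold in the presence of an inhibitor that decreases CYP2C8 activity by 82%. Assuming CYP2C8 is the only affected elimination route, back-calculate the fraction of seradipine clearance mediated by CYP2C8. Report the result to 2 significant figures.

0.56

CL'/CL = 1 / 1.85 = 0.5405
0.18·fm + (1 − fm) = 0.5405
fm = (0.5405 − 1) / (0.18 − 1) = 0.56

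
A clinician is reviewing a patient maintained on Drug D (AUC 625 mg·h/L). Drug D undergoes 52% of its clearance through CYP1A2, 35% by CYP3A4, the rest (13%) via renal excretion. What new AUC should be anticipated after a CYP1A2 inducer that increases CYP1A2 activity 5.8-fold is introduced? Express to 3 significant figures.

179 mg·h/L

The CYP1A2 pathway (52% of clearance) is boosted to 5.8× activity: 0.52 × 5.8 = 3.016.
CYP3A4 (35%) and the residual 13% are unaffected.
CL_new/CL_old = 3.016 + 0.35 + 0.13 = 3.496.
New AUC = baseline ÷ relative clearance = 625 / 3.496 = 179 mg·h/L.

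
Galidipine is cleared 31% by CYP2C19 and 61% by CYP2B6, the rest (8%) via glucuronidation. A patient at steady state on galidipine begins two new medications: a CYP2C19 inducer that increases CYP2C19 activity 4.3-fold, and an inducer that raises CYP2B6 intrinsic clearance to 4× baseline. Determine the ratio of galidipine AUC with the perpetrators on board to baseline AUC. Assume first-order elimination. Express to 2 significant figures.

The CYP2C19 pathway (31% of clearance) rises to 4.3× activity: 0.31 × 4.3 = 1.333.
The CYP2B6 pathway (61% of clearance) increases to 4× activity: 0.61 × 4 = 2.44.
The remaining 8% of clearance is unaffected.
New clearance relative to baseline: 1.333 + 2.44 + 0.08 = 3.853.
AUC ∝ 1/CL: fold-change = 1 / 3.853 = 0.26.

0.26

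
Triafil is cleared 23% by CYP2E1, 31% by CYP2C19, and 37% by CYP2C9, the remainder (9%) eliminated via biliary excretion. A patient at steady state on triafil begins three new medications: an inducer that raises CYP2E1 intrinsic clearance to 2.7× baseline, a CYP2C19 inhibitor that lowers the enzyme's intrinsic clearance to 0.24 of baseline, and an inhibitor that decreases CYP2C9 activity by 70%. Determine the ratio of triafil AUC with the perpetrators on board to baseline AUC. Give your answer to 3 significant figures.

The CYP2E1 pathway (23% of clearance) is boosted to 2.7× activity: 0.23 × 2.7 = 0.621.
The CYP2C19 pathway (31% of clearance) drops to 0.24× activity: 0.31 × 0.24 = 0.0744.
The CYP2C9 pathway (37% of clearance) drops to 0.3× activity: 0.37 × 0.3 = 0.111.
The remaining 9% of clearance is unaffected.
CL_new/CL_old = 0.621 + 0.0744 + 0.111 + 0.09 = 0.8964.
Because AUC varies inversely with clearance, the combined effect is 1 / 0.8964 = 1.12.

1.12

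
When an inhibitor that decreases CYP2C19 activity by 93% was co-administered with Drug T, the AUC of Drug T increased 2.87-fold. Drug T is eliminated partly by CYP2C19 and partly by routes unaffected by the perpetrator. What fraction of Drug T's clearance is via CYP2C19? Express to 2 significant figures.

CL'/CL = 1 / 2.87 = 0.3484
0.07·fm + (1 − fm) = 0.3484
fm = (0.3484 − 1) / (0.07 − 1) = 0.70

0.70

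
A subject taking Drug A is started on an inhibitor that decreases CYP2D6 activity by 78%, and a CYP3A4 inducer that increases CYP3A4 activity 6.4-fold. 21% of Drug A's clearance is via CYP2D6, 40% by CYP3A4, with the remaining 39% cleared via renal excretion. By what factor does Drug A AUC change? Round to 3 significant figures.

0.334

CYP2D6: 0.21 × 0.22 = 0.0462
CYP3A4: 0.4 × 6.4 = 2.56
Other: 0.39 (unchanged)
New clearance relative to baseline: 0.0462 + 2.56 + 0.39 = 2.9962.
Because AUC varies inversely with clearance, the combined effect is 1 / 2.9962 = 0.334.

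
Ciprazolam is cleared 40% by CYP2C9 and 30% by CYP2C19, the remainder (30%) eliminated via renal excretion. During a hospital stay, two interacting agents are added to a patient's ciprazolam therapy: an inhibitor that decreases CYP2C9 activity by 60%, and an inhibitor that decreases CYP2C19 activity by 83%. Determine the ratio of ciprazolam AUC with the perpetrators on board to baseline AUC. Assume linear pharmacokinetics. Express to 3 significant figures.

1.96

CYP2C9: 0.4 × 0.4 = 0.16
CYP2C19: 0.3 × 0.17 = 0.051
Other: 0.3 (unchanged)
New clearance relative to baseline: 0.16 + 0.051 + 0.3 = 0.511.
Because AUC varies inversely with clearance, the combined effect is 1 / 0.511 = 1.96.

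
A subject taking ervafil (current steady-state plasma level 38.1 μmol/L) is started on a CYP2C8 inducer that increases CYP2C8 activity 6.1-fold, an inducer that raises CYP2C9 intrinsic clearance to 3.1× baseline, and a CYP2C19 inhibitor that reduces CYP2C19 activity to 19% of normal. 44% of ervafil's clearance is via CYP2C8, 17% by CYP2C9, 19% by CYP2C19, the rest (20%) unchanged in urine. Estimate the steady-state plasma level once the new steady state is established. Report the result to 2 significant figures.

The CYP2C8 pathway (44% of clearance) is boosted to 6.1× activity: 0.44 × 6.1 = 2.684.
The CYP2C9 pathway (17% of clearance) increases to 3.1× activity: 0.17 × 3.1 = 0.527.
The CYP2C19 pathway (19% of clearance) drops to 0.19× activity: 0.19 × 0.19 = 0.0361.
The remaining 20% of clearance is unaffected.
CL_new/CL_old = 2.684 + 0.527 + 0.0361 + 0.2 = 3.4471.
Steady-state plasma level ∝ 1/CL: new value = 38.1 / 3.4471 = 11 μmol/L.

11 μmol/L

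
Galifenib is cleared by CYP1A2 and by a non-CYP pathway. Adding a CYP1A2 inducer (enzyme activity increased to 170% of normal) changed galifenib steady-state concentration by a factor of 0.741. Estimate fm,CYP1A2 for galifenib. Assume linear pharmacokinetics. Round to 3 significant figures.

Let x = fm,CYP1A2. Because steady-state concentration ∝ 1/CL, relative clearance rose to 1/0.741 = 1.35.
Only the CYP1A2 route changed, so 1.35 = x·1.7 + (1 − x), giving x = 0.499.

0.499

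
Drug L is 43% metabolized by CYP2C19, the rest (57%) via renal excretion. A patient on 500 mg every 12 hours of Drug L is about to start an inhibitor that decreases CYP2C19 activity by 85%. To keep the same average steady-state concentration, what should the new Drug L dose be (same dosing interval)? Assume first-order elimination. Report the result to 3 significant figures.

The CYP2C19 pathway (43% of clearance) is reduced to 0.15× activity: 0.43 × 0.15 = 0.0645.
Non-CYP routes (57%) are unchanged.
Relative clearance = 0.0645 + 0.57 = 0.6345.
Exposure is unchanged when dose changes in proportion to clearance. New dose = 500 mg × 0.6345 = 317 mg.

317 mg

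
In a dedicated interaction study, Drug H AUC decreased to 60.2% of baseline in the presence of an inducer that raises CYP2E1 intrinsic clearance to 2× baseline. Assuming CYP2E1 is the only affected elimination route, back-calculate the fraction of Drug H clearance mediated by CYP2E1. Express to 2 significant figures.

CL'/CL = 1 / 0.602 = 1.661
2·fm + (1 − fm) = 1.661
fm = (1.661 − 1) / (2 − 1) = 0.66

0.66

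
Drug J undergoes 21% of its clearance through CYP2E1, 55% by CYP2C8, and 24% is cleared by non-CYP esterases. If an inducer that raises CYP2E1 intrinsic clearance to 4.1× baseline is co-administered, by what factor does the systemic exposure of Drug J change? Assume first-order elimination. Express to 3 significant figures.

The CYP2E1 pathway (21% of clearance) increases to 4.1× activity: 0.21 × 4.1 = 0.861.
CYP2C8 (55%) and the residual 24% are unaffected.
CL_new/CL_old = 0.861 + 0.55 + 0.24 = 1.651.
Systemic exposure is inversely proportional to clearance, so the fold-change is 1 / 1.651 = 0.606.

0.606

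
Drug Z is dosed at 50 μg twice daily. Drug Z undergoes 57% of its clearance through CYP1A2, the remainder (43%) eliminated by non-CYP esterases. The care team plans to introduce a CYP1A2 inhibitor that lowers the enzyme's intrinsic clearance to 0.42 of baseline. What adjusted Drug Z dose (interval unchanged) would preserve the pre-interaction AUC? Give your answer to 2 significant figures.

The CYP1A2 pathway (57% of clearance) drops to 0.42× activity: 0.57 × 0.42 = 0.2394.
Non-CYP routes (43%) are unchanged.
CL_new/CL_old = 0.2394 + 0.43 = 0.6694.
To maintain the same steady-state level, dose must scale with clearance: new dose = 50 × 0.6694 = 33 μg.

33 μg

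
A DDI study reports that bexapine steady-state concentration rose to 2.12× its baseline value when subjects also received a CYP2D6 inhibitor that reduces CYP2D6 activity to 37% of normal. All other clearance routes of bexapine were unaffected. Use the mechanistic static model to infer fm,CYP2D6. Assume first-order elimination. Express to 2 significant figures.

CL'/CL = 1 / 2.12 = 0.4717
0.37·fm + (1 − fm) = 0.4717
fm = (0.4717 − 1) / (0.37 − 1) = 0.84

0.84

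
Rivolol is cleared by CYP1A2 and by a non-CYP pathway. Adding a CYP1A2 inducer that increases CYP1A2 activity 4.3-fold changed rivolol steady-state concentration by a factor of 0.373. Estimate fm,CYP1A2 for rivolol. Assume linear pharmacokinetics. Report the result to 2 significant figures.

CL'/CL = 1 / 0.373 = 2.681
4.3·fm + (1 − fm) = 2.681
fm = (2.681 − 1) / (4.3 − 1) = 0.51

0.51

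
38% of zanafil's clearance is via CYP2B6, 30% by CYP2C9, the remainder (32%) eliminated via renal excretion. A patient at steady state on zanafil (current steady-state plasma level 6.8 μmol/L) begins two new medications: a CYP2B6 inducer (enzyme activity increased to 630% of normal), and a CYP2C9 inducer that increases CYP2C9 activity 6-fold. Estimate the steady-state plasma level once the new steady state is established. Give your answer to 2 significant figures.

1.5 μmol/L

The CYP2B6 pathway (38% of clearance) increases to 6.3× activity: 0.38 × 6.3 = 2.394.
The CYP2C9 pathway (30% of clearance) is boosted to 6× activity: 0.3 × 6 = 1.8.
The remaining 32% of clearance is unaffected.
New clearance relative to baseline: 2.394 + 1.8 + 0.32 = 4.514.
New steady-state plasma level = 6.8 / 4.514 = 1.5 μmol/L (concentration scales inversely with clearance).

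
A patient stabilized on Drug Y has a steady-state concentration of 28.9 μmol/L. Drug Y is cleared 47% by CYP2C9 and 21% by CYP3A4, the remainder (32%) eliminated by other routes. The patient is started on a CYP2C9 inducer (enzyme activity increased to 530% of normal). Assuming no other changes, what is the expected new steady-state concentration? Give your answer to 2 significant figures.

9.6 μmol/L

The CYP2C9 pathway (47% of clearance) is boosted to 5.3× activity: 0.47 × 5.3 = 2.491.
CYP3A4 (21%) and the residual 32% are unaffected.
New clearance relative to baseline: 2.491 + 0.21 + 0.32 = 3.021.
Steady-state concentration ∝ 1/CL, so new value = 28.9 / 3.021 = 9.6 μmol/L.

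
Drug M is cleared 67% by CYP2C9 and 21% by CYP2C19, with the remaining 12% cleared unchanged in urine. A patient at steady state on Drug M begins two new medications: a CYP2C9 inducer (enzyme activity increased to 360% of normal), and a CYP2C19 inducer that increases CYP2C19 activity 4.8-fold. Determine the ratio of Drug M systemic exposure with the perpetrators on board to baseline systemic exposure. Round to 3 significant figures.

The CYP2C9 pathway (67% of clearance) rises to 3.6× activity: 0.67 × 3.6 = 2.412.
The CYP2C19 pathway (21% of clearance) is boosted to 4.8× activity: 0.21 × 4.8 = 1.008.
The remaining 12% of clearance is unaffected.
CL_new/CL_old = 2.412 + 1.008 + 0.12 = 3.54.
Because systemic exposure varies inversely with clearance, the combined effect is 1 / 3.54 = 0.282.

0.282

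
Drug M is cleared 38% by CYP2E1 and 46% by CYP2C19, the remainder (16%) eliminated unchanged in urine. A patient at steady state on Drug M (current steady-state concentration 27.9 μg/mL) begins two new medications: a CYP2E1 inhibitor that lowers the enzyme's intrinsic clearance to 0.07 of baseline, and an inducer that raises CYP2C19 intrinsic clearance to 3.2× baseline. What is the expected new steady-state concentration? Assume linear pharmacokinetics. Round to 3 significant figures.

The CYP2E1 pathway (38% of clearance) is reduced to 0.07× activity: 0.38 × 0.07 = 0.0266.
The CYP2C19 pathway (46% of clearance) increases to 3.2× activity: 0.46 × 3.2 = 1.472.
Non-CYP routes (16%) are unchanged.
CL_new/CL_old = 0.0266 + 1.472 + 0.16 = 1.6586.
New steady-state concentration = 27.9 / 1.6586 = 16.8 μg/mL (concentration scales inversely with clearance).

16.8 μg/mL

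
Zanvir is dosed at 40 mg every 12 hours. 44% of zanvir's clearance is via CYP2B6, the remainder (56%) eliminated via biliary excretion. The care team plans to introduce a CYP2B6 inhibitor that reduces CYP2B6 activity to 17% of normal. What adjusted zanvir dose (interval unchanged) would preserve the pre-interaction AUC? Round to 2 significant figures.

The CYP2B6 pathway (44% of clearance) falls to 0.17× activity: 0.44 × 0.17 = 0.0748.
The remaining 56% of clearance is unaffected.
Relative clearance = 0.0748 + 0.56 = 0.6348.
Exposure is unchanged when dose changes in proportion to clearance. New dose = 40 mg × 0.6348 = 25 mg.

25 mg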